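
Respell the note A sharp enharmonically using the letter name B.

Bb

Plain B sits 1 semitone above A#, so on the letter B the same pitch needs a flat: Bb.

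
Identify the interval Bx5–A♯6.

Counting letters B–C–D–E–F–G–A gives a seventh.
B##→A# = 9 semitones, 2 narrower than the major seventh (11), so diminished.

diminished seventh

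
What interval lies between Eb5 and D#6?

augmented seventh

Counting letters E–F–G–A–B–C–D gives a seventh.
Eb→D# = 12 semitones, 1 wider than the major seventh (11), so augmented.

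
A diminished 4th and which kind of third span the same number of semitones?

A diminished fourth spans 4 semitones.
A third spanning 4 semitones is major (the major third is 4).

major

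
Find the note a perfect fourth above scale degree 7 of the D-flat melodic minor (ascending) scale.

F

Scale degree 7 of Db melodic minor (ascending) is C.
A perfect fourth (5 semitones) above C lands on the letter F, giving F.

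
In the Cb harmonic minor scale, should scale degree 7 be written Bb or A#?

Bb

Each scale degree takes a distinct letter name. Degree 7 of a scale on C must use the letter B.
Bb and A# are enharmonically the same pitch, but only Bb uses the letter B, so it is the correct spelling here.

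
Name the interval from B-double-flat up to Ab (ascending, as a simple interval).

Counting letters B–C–D–E–F–G–A gives a seventh.
Bbb→Ab = 11 semitones, exactly the major seventh.

major seventh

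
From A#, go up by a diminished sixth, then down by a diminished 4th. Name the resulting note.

C#

A diminished sixth up from A# is F (letter F, 7 semitones up).
A diminished fourth down from F is C# (letter C, 4 semitones down).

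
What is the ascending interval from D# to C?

Counting letters D–E–F–G–A–B–C gives a seventh.
D#→C = 9 semitones, 2 narrower than the major seventh (11), so diminished.

diminished seventh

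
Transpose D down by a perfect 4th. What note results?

D down a perfect fourth is A, so the target letter is A.
From D, a perfect fourth is 5 semitones down: A.

A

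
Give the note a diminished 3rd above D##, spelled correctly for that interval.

F#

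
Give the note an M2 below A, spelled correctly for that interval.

A second below A lands on the letter G.
A major second spans 2 semitones, so A moves to pitch class 7. On the letter G that is G.

G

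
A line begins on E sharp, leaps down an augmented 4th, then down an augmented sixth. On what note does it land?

An augmented fourth down from E# is B (letter B, 6 semitones down).
An augmented sixth down from B is Db (letter D, 10 semitones down).

Db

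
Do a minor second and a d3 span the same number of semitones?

No

A minor second spans 1 semitone; a diminished third spans 2.
The spans differ, so they are not enharmonic equivalents.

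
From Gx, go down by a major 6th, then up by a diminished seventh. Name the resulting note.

A

A major sixth down from G## is B# (letter B, 9 semitones down).
A diminished seventh up from B# is A (letter A, 9 semitones up).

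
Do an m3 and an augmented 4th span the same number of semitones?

A minor third spans 3 semitones; an augmented fourth spans 6.
The spans differ, so they are not enharmonic equivalents.

No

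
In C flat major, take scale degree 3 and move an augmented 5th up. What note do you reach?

B

Scale degree 3 of Cb major is Eb.
An augmented fifth (8 semitones) above Eb lands on the letter B, giving B.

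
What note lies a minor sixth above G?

Eb

A sixth above G lands on the letter E.
A minor sixth spans 8 semitones, so G moves to pitch class 3. On the letter E that is Eb.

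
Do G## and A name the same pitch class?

Yes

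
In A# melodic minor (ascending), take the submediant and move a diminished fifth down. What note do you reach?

B##

The submediant of A# melodic minor (ascending) is F##.
A diminished fifth (6 semitones) below F## lands on the letter B, giving B##.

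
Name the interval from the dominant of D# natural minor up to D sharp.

perfect fourth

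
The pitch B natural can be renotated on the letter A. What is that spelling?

A##

B is pitch class 11. The letter A alone is pitch class 9.
To reach pitch class 11 from A requires an offset of +2 semitones, i.e. double sharp: A##.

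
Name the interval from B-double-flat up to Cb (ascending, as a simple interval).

major second

Counting letters B–C gives a second.
Bbb→Cb = 2 semitones, exactly the major second.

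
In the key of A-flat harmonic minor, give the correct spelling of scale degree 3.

Cb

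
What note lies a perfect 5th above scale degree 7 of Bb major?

E

Scale degree 7 of Bb major is A.
A perfect fifth (7 semitones) above A lands on the letter E, giving E.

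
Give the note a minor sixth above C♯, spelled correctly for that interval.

A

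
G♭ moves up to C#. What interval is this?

Counting letters G–A–B–C gives a fourth.
Gb→C# = 7 semitones, 2 wider than the perfect fourth (5), so doubly augmented.

doubly augmented fourth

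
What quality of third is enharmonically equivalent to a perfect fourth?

augmented

A perfect fourth spans 5 semitones.
A third spanning 5 semitones is augmented (the major third is 4).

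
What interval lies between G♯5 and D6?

diminished fifth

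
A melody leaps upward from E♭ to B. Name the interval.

Counting letters E–F–G–A–B gives a fifth.
Eb→B = 8 semitones, 1 wider than the perfect fifth (7), so augmented.

augmented fifth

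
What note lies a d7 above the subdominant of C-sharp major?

Eb

The subdominant of C# major is F#.
A diminished seventh (9 semitones) above F# lands on the letter E, giving Eb.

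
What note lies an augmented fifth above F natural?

C#

A fifth above F lands on the letter C.
An augmented fifth spans 8 semitones, so F moves to pitch class 1. On the letter C that is C#.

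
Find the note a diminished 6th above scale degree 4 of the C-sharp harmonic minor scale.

Scale degree 4 of C# harmonic minor is F#.
A diminished sixth (7 semitones) above F# lands on the letter D, giving Db.

Db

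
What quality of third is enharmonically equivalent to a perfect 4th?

A perfect fourth spans 5 semitones.
A third spanning 5 semitones is augmented (the major third is 4).

augmented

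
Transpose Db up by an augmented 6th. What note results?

D up a major sixth is B, so the target letter is B.
From Db, an augmented sixth is 10 semitones up: B.

B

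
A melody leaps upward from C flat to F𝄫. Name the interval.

diminished fourth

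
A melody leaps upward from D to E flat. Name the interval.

minor second

Counting letters D–E gives a second.
D→Eb = 1 semitone, 1 narrower than the major second (2), so minor.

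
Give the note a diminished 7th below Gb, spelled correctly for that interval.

A seventh below G lands on the letter A.
A diminished seventh spans 9 semitones, so Gb moves to pitch class 9. On the letter A that is A.

A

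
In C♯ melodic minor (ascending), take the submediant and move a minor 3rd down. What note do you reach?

F##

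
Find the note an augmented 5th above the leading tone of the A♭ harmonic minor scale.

The leading tone of Ab harmonic minor is G.
An augmented fifth (8 semitones) above G lands on the letter D, giving D#.

D#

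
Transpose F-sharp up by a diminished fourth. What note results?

Bb

F up a perfect fourth is Bb, so the target letter is B.
From F#, a diminished fourth is 4 semitones up: Bb.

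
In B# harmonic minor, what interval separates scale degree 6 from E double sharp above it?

Scale degree 6 of B# harmonic minor is G#.
G# up to E##: letters G→E make it a sixth; 10 semitones makes it augmented.

augmented sixth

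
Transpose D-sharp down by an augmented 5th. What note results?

G

A fifth below D lands on the letter G.
An augmented fifth spans 8 semitones, so D# moves to pitch class 7. On the letter G that is G.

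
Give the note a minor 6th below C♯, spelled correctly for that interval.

A sixth below C lands on the letter E.
A minor sixth spans 8 semitones, so C# moves to pitch class 5. On the letter E that is E#.

E#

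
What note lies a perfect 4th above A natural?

D

A up a perfect fourth is D, so the target letter is D.
From A, a perfect fourth is 5 semitones up: D.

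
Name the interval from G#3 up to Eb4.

The letter names run G→E, a span of 5 letter steps, so the interval is some kind of sixth.
G# to Eb is 7 semitones. A major sixth is 9, so 7 makes it diminished.

diminished sixth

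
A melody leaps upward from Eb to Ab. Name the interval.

The letter names run E→A, a span of 3 letter steps, so the interval is some kind of fourth.
Eb to Ab is 5 semitones. A perfect fourth is 5, so 5 makes it perfect.

perfect fourth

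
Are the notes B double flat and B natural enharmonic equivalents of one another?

Bbb is pitch class 9; B is pitch class 11.
The pitch classes differ (9 vs. 11), so they are not enharmonic equivalents.

No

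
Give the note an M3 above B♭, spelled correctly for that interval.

D

B up a major third is D#, so the target letter is D.
From Bb, a major third is 4 semitones up: D.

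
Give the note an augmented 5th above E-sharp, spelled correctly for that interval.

A fifth above E lands on the letter B.
An augmented fifth spans 8 semitones, so E# moves to pitch class 1. On the letter B that is B##.

B##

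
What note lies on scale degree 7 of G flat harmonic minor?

The Gb harmonic minor scale runs Gb Ab Bbb Cb Db Ebb F.
Degree 7 is F.

F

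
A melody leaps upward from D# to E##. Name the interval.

augmented second

Counting letters D–E gives a second.
D#→E## = 3 semitones, 1 wider than the major second (2), so augmented.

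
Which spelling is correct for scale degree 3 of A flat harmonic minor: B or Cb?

Cb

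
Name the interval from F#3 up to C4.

The letter names run F→C, a span of 4 letter steps, so the interval is some kind of fifth.
F# to C is 6 semitones. A perfect fifth is 7, so 6 makes it diminished.

diminished fifth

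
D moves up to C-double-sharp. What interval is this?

augmented seventh

Counting letters D–E–F–G–A–B–C gives a seventh.
D→C## = 12 semitones, 1 wider than the major seventh (11), so augmented.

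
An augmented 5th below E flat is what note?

E down a perfect fifth is A, so the target letter is A.
From Eb, an augmented fifth is 8 semitones down: Abb.

Abb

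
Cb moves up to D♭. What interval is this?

major second

Counting letters C–D gives a second.
Cb→Db = 2 semitones, exactly the major second.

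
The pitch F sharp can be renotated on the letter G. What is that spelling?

Gb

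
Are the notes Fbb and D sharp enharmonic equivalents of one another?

Fbb is pitch class 3; D# is pitch class 3.
All spellings map to pitch class 3, so they are enharmonically equivalent.

Yes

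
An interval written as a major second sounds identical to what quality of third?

A major second spans 2 semitones.
A third spanning 2 semitones is diminished (the major third is 4).

diminished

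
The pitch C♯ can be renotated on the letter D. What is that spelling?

Db

Plain D sits 1 semitone above C#, so on the letter D the same pitch needs a flat: Db.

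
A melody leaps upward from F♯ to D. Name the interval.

minor sixth

Counting letters F–G–A–B–C–D gives a sixth.
F#→D = 8 semitones, 1 narrower than the major sixth (9), so minor.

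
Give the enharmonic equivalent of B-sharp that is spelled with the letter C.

Plain C sits at the same pitch as B#, so on the letter C the same pitch needs a natural: C.

C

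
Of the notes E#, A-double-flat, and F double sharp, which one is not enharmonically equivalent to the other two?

In 12-tone equal temperament, enharmonic equivalents share a pitch class. E# is pitch class 5; Abb is pitch class 7; F## is pitch class 7.
Abb and F## share pitch class 7, while E# is pitch class 5.

E#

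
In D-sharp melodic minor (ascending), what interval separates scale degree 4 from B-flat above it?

diminished third

Scale degree 4 of D# melodic minor (ascending) is G#.
G# up to Bb: letters G→B make it a third; 2 semitones makes it diminished.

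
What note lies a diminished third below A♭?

A third below A lands on the letter F.
A diminished third spans 2 semitones, so Ab moves to pitch class 6. On the letter F that is F#.

F#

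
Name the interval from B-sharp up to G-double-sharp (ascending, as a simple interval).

Counting letters B–C–D–E–F–G gives a sixth.
B#→G## = 9 semitones, exactly the major sixth.

major sixth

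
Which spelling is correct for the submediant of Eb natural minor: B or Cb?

Each scale degree takes a distinct letter name. Degree 6 of a scale on E must use the letter C.
Cb and B are enharmonically the same pitch, but only Cb uses the letter C, so it is the correct spelling here.

Cb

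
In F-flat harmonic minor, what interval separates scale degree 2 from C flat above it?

Scale degree 2 of Fb harmonic minor is Gb.
Gb up to Cb: letters G→C make it a fourth; 5 semitones makes it perfect.

perfect fourth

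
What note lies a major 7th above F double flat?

A seventh above F lands on the letter E.
A major seventh spans 11 semitones, so Fbb moves to pitch class 2. On the letter E that is Ebb.

Ebb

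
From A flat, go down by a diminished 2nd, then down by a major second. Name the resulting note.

A diminished second down from Ab is G# (letter G, 0 semitones down).
A major second down from G# is F# (letter F, 2 semitones down).

F#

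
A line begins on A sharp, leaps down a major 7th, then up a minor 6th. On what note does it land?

G

A major seventh down from A# is B (letter B, 11 semitones down).
A minor sixth up from B is G (letter G, 8 semitones up).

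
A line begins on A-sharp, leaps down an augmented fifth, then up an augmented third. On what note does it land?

An augmented fifth down from A# is D (letter D, 8 semitones down).
An augmented third up from D is F## (letter F, 5 semitones up).

F##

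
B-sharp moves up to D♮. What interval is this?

The letter names run B→D, a span of 2 letter steps, so the interval is some kind of third.
B# to D is 2 semitones. A major third is 4, so 2 makes it diminished.

diminished third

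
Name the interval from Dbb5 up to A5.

doubly augmented fifth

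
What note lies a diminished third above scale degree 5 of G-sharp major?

F

Scale degree 5 of G# major is D#.
A diminished third (2 semitones) above D# lands on the letter F, giving F.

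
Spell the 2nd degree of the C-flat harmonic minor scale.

Db

Degree 2 takes the letter 1 step above C, which is D.
In harmonic minor, degree 2 sits 2 semitones above the tonic. Cb + 2 semitones is pitch class 1, spelled on D as Db.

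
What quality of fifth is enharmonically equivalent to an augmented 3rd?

An augmented third spans 5 semitones.
A fifth spanning 5 semitones is doubly diminished (the perfect fifth is 7).

doubly diminished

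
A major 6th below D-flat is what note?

Fb

A sixth below D lands on the letter F.
A major sixth spans 9 semitones, so Db moves to pitch class 4. On the letter F that is Fb.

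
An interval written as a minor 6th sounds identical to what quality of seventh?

A minor sixth spans 8 semitones.
A seventh spanning 8 semitones is doubly diminished (the major seventh is 11).

doubly diminished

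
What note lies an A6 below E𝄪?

G#

E down a major sixth is G, so the target letter is G.
From E##, an augmented sixth is 10 semitones down: G#.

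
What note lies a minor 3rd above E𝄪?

G##

A third above E lands on the letter G.
A minor third spans 3 semitones, so E## moves to pitch class 9. On the letter G that is G##.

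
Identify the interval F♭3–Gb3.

major second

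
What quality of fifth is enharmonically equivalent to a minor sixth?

augmented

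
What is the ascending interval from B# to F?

doubly diminished fifth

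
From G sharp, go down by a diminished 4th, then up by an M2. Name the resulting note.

A diminished fourth down from G# is D## (letter D, 4 semitones down).
A major second up from D## is E## (letter E, 2 semitones up).

E##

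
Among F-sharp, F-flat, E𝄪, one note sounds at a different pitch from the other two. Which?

Fb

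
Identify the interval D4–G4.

The letter names run D→G, a span of 3 letter steps, so the interval is some kind of fourth.
D to G is 5 semitones. A perfect fourth is 5, so 5 makes it perfect.

perfect fourth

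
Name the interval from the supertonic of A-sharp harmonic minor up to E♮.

diminished fourth

The supertonic of A# harmonic minor is B#.
B# up to E: letters B→E make it a fourth; 4 semitones makes it diminished.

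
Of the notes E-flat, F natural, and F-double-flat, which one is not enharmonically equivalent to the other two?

F

In 12-tone equal temperament, enharmonic equivalents share a pitch class. Eb is pitch class 3; F is pitch class 5; Fbb is pitch class 3.
Eb and Fbb share pitch class 3, while F is pitch class 5.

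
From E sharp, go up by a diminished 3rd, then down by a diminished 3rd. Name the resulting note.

E#

A diminished third up from E# is G (letter G, 2 semitones up).
A diminished third down from G is E# (letter E, 2 semitones down).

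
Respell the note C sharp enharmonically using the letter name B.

B##

Plain B sits 2 semitones below C#, so on the letter B the same pitch needs a double sharp: B##.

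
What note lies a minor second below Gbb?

Fb

G down a major second is F, so the target letter is F.
From Gbb, a minor second is 1 semitone down: Fb.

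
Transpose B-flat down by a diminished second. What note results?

A second below B lands on the letter A.
A diminished second spans 0 semitones, so Bb moves to pitch class 10. On the letter A that is A#.

A#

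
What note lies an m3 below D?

D down a major third is Bb, so the target letter is B.
From D, a minor third is 3 semitones down: B.

B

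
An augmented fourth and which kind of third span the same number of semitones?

An augmented fourth spans 6 semitones.
A third spanning 6 semitones is doubly augmented (the major third is 4).

doubly augmented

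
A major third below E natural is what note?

C

E down a major third is C, so the target letter is C.
From E, a major third is 4 semitones down: C.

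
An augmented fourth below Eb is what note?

Bbb

E down a perfect fourth is B, so the target letter is B.
From Eb, an augmented fourth is 6 semitones down: Bbb.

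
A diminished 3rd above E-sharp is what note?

G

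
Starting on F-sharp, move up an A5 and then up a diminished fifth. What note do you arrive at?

G#

An augmented fifth up from F# is C## (letter C, 8 semitones up).
A diminished fifth up from C## is G# (letter G, 6 semitones up).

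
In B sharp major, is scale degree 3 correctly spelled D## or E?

Each scale degree takes a distinct letter name. Degree 3 of a scale on B must use the letter D.
D## and E are enharmonically the same pitch, but only D## uses the letter D, so it is the correct spelling here.

D##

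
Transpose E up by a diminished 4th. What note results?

Ab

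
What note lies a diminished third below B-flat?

G#

A third below B lands on the letter G.
A diminished third spans 2 semitones, so Bb moves to pitch class 8. On the letter G that is G#.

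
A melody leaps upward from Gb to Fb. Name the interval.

Counting letters G–A–B–C–D–E–F gives a seventh.
Gb→Fb = 10 semitones, 1 narrower than the major seventh (11), so minor.

minor seventh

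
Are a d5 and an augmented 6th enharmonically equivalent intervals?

A diminished fifth spans 6 semitones; an augmented sixth spans 10.
The spans differ, so they are not enharmonic equivalents.

No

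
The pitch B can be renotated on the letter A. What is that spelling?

A##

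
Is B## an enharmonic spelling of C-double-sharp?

B## is pitch class 1; C## is pitch class 2.
The pitch classes differ (1 vs. 2), so they are not enharmonic equivalents.

No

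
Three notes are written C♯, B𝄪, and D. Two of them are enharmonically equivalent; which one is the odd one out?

In 12-tone equal temperament, enharmonic equivalents share a pitch class. C# is pitch class 1; B## is pitch class 1; D is pitch class 2.
C# and B## share pitch class 1, while D is pitch class 2.

D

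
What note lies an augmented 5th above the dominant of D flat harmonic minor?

The dominant of Db harmonic minor is Ab.
An augmented fifth (8 semitones) above Ab lands on the letter E, giving E.

E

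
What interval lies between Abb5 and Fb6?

major sixth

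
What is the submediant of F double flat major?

Dbb

Degree 6 takes the letter 5 steps above F, which is D.
In major, degree 6 sits 9 semitones above the tonic. Fbb + 9 semitones is pitch class 0, spelled on D as Dbb.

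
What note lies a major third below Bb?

A third below B lands on the letter G.
A major third spans 4 semitones, so Bb moves to pitch class 6. On the letter G that is Gb.

Gb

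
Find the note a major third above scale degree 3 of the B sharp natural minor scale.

F##

Scale degree 3 of B# natural minor is D#.
A major third (4 semitones) above D# lands on the letter F, giving F##.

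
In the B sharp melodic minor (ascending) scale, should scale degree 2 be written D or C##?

Each scale degree takes a distinct letter name. Degree 2 of a scale on B must use the letter C.
C## and D are enharmonically the same pitch, but only C## uses the letter C, so it is the correct spelling here.

C##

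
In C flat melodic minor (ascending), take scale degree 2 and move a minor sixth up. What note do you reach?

Bbb

Scale degree 2 of Cb melodic minor (ascending) is Db.
A minor sixth (8 semitones) above Db lands on the letter B, giving Bbb.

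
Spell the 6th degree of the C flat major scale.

The Cb major scale runs Cb Db Eb Fb Gb Ab Bb.
Degree 6 is Ab.

Ab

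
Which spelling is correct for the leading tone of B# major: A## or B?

A##

Each scale degree takes a distinct letter name. Degree 7 of a scale on B must use the letter A.
A## and B are enharmonically the same pitch, but only A## uses the letter A, so it is the correct spelling here.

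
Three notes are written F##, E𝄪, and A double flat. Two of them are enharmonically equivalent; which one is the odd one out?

E##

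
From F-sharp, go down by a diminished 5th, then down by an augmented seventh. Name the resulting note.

A diminished fifth down from F# is B# (letter B, 6 semitones down).
An augmented seventh down from B# is C (letter C, 12 semitones down).

C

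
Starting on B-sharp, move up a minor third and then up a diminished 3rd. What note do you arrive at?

A minor third up from B# is D# (letter D, 3 semitones up).
A diminished third up from D# is F (letter F, 2 semitones up).

F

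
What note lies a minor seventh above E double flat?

E up a major seventh is D#, so the target letter is D.
From Ebb, a minor seventh is 10 semitones up: Dbb.

Dbb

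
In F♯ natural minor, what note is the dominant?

C#

Degree 5 takes the letter 4 steps above F, which is C.
In natural minor, degree 5 sits 7 semitones above the tonic. F# + 7 semitones is pitch class 1, spelled on C as C#.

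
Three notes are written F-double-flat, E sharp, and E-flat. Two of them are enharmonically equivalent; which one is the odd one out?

In 12-tone equal temperament, enharmonic equivalents share a pitch class. Fbb is pitch class 3; E# is pitch class 5; Eb is pitch class 3.
Fbb and Eb share pitch class 3, while E# is pitch class 5.

E#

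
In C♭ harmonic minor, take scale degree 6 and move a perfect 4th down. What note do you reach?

Ebb

Scale degree 6 of Cb harmonic minor is Abb.
A perfect fourth (5 semitones) below Abb lands on the letter E, giving Ebb.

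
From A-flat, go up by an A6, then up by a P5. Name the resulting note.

C#

An augmented sixth up from Ab is F# (letter F, 10 semitones up).
A perfect fifth up from F# is C# (letter C, 7 semitones up).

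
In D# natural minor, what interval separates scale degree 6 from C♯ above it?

major second

Scale degree 6 of D# natural minor is B.
B up to C#: letters B→C make it a second; 2 semitones makes it major.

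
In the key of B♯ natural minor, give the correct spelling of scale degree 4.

Degree 4 takes the letter 3 steps above B, which is E.
In natural minor, degree 4 sits 5 semitones above the tonic. B# + 5 semitones is pitch class 5, spelled on E as E#.

E#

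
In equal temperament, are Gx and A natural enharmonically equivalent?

Yes

G## = pitch class 9 and A = pitch class 9 — the same pitch class, so they are enharmonic equivalents.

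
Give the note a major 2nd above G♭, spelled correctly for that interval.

Ab

A second above G lands on the letter A.
A major second spans 2 semitones, so Gb moves to pitch class 8. On the letter A that is Ab.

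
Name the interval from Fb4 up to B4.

The letter names run F→B, a span of 3 letter steps, so the interval is some kind of fourth.
Fb to B is 7 semitones. A perfect fourth is 5, so 7 makes it doubly augmented.

doubly augmented fourth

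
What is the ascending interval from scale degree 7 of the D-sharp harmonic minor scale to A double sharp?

Scale degree 7 of D# harmonic minor is C##.
C## up to A##: letters C→A make it a sixth; 9 semitones makes it major.

major sixth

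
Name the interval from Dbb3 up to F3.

The letter names run D→F, a span of 2 letter steps, so the interval is some kind of third.
Dbb to F is 5 semitones. A major third is 4, so 5 makes it augmented.

augmented third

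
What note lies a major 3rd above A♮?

C#

A third above A lands on the letter C.
A major third spans 4 semitones, so A moves to pitch class 1. On the letter C that is C#.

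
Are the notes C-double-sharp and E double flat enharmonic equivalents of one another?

Yes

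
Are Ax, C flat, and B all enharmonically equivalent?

A## = pitch class 11 and Cb = pitch class 11 and B = pitch class 11 — the same pitch class, so they are enharmonic equivalents.

Yes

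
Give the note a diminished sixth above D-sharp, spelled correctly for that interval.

D up a major sixth is B, so the target letter is B.
From D#, a diminished sixth is 7 semitones up: Bb.

Bb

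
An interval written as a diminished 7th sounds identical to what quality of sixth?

A diminished seventh spans 9 semitones.
A sixth spanning 9 semitones is major (the major sixth is 9).

major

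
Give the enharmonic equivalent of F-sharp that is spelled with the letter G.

F# is pitch class 6. The letter G alone is pitch class 7.
To reach pitch class 6 from G requires an offset of -1 semitone, i.e. flat: Gb.

Gb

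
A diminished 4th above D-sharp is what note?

D up a perfect fourth is G, so the target letter is G.
From D#, a diminished fourth is 4 semitones up: G.

G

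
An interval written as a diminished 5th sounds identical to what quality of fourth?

A diminished fifth spans 6 semitones.
A fourth spanning 6 semitones is augmented (the perfect fourth is 5).

augmented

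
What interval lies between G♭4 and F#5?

augmented seventh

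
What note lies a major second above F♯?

F up a major second is G, so the target letter is G.
From F#, a major second is 2 semitones up: G#.

G#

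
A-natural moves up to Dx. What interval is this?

doubly augmented fourth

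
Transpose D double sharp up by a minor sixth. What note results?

B#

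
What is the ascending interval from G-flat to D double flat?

Counting letters G–A–B–C–D gives a fifth.
Gb→Dbb = 6 semitones, 1 narrower than the perfect fifth (7), so diminished.

diminished fifth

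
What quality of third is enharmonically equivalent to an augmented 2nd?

minor

An augmented second spans 3 semitones.
A third spanning 3 semitones is minor (the major third is 4).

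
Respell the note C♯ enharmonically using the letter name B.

C# is pitch class 1. The letter B alone is pitch class 11.
To reach pitch class 1 from B requires an offset of +2 semitones, i.e. double sharp: B##.

B##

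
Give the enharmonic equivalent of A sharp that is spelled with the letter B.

Bb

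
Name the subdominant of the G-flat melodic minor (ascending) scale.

Cb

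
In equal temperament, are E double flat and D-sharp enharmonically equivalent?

Two spellings are enharmonically equivalent only if they share a pitch class.
Here Ebb → 2, D# → 3; 2 ≠ 3, so they are not.

No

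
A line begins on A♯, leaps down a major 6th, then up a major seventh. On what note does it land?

A major sixth down from A# is C# (letter C, 9 semitones down).
A major seventh up from C# is B# (letter B, 11 semitones up).

B#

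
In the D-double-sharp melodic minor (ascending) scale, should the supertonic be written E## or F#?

E##

Each scale degree takes a distinct letter name. Degree 2 of a scale on D must use the letter E.
E## and F# are enharmonically the same pitch, but only E## uses the letter E, so it is the correct spelling here.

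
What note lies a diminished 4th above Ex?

E up a perfect fourth is A, so the target letter is A.
From E##, a diminished fourth is 4 semitones up: A#.

A#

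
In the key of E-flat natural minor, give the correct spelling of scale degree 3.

Degree 3 takes the letter 2 steps above E, which is G.
In natural minor, degree 3 sits 3 semitones above the tonic. Eb + 3 semitones is pitch class 6, spelled on G as Gb.

Gb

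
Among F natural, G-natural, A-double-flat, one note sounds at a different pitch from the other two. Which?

F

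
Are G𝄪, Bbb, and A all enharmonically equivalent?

Yes

G## is pitch class 9; Bbb is pitch class 9; A is pitch class 9.
All spellings map to pitch class 9, so they are enharmonically equivalent.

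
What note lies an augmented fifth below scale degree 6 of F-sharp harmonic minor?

Gb

Scale degree 6 of F# harmonic minor is D.
An augmented fifth (8 semitones) below D lands on the letter G, giving Gb.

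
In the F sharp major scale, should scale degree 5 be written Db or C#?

Each scale degree takes a distinct letter name. Degree 5 of a scale on F must use the letter C.
C# and Db are enharmonically the same pitch, but only C# uses the letter C, so it is the correct spelling here.

C#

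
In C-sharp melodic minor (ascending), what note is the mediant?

Degree 3 takes the letter 2 steps above C, which is E.
In melodic minor (ascending), degree 3 sits 3 semitones above the tonic. C# + 3 semitones is pitch class 4, spelled on E as E.

E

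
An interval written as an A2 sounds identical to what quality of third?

An augmented second spans 3 semitones.
A third spanning 3 semitones is minor (the major third is 4).

minor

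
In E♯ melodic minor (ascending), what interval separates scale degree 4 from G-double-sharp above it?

major seventh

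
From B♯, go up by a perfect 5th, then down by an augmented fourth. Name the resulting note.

A perfect fifth up from B# is F## (letter F, 7 semitones up).
An augmented fourth down from F## is C# (letter C, 6 semitones down).

C#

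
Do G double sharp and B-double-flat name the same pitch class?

G## is pitch class 9; Bbb is pitch class 9.
All spellings map to pitch class 9, so they are enharmonically equivalent.

Yes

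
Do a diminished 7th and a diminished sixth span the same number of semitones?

A diminished seventh spans 9 semitones; a diminished sixth spans 7.
The spans differ, so they are not enharmonic equivalents.

No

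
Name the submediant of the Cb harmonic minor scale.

The Cb harmonic minor scale runs Cb Db Ebb Fb Gb Abb Bb.
Degree 6 is Abb.

Abb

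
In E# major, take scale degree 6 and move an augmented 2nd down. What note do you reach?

Scale degree 6 of E# major is C##.
An augmented second (3 semitones) below C## lands on the letter B, giving B.

B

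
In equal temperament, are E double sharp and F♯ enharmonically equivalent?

E## = pitch class 6 and F# = pitch class 6 — the same pitch class, so they are enharmonic equivalents.

Yes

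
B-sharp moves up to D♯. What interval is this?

minor third

Counting letters B–C–D gives a third.
B#→D# = 3 semitones, 1 narrower than the major third (4), so minor.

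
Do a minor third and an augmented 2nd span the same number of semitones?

Yes

A minor third spans 3 semitones; an augmented second spans 3.
They are enharmonically equivalent.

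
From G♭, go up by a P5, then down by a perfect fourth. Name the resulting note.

Ab

A perfect fifth up from Gb is Db (letter D, 7 semitones up).
A perfect fourth down from Db is Ab (letter A, 5 semitones down).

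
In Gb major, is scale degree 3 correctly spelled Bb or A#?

Bb

Each scale degree takes a distinct letter name. Degree 3 of a scale on G must use the letter B.
Bb and A# are enharmonically the same pitch, but only Bb uses the letter B, so it is the correct spelling here.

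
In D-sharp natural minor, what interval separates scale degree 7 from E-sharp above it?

Scale degree 7 of D# natural minor is C#.
C# up to E#: letters C→E make it a third; 4 semitones makes it major.

major third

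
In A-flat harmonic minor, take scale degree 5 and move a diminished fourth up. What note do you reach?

Abb

Scale degree 5 of Ab harmonic minor is Eb.
A diminished fourth (4 semitones) above Eb lands on the letter A, giving Abb.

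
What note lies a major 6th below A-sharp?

C#

A sixth below A lands on the letter C.
A major sixth spans 9 semitones, so A# moves to pitch class 1. On the letter C that is C#.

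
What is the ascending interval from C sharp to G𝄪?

Counting letters C–D–E–F–G gives a fifth.
C#→G## = 8 semitones, 1 wider than the perfect fifth (7), so augmented.

augmented fifth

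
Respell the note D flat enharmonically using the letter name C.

Plain C sits 1 semitone below Db, so on the letter C the same pitch needs a sharp: C#.

C#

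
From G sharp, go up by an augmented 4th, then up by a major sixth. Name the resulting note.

An augmented fourth up from G# is C## (letter C, 6 semitones up).
A major sixth up from C## is A## (letter A, 9 semitones up).

A##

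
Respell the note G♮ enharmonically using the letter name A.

Abb

G is pitch class 7. The letter A alone is pitch class 9.
To reach pitch class 7 from A requires an offset of -2 semitones, i.e. double flat: Abb.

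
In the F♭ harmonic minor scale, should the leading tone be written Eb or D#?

Eb

Each scale degree takes a distinct letter name. Degree 7 of a scale on F must use the letter E.
Eb and D# are enharmonically the same pitch, but only Eb uses the letter E, so it is the correct spelling here.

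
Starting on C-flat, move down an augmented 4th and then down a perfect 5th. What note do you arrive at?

Cbb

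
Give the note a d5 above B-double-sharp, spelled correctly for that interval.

F##

A fifth above B lands on the letter F.
A diminished fifth spans 6 semitones, so B## moves to pitch class 7. On the letter F that is F##.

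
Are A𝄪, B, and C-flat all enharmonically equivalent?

A## is pitch class 11; B is pitch class 11; Cb is pitch class 11.
All spellings map to pitch class 11, so they are enharmonically equivalent.

Yes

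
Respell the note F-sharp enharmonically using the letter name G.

F# is pitch class 6. The letter G alone is pitch class 7.
To reach pitch class 6 from G requires an offset of -1 semitone, i.e. flat: Gb.

Gb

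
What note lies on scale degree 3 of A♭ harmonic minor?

The Ab harmonic minor scale runs Ab Bb Cb Db Eb Fb G.
Degree 3 is Cb.

Cb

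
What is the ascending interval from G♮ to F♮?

The letter names run G→F, a span of 6 letter steps, so the interval is some kind of seventh.
G to F is 10 semitones. A major seventh is 11, so 10 makes it minor.

minor seventh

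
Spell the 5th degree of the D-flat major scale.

Ab

Degree 5 takes the letter 4 steps above D, which is A.
In major, degree 5 sits 7 semitones above the tonic. Db + 7 semitones is pitch class 8, spelled on A as Ab.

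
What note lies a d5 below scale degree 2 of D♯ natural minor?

Scale degree 2 of D# natural minor is E#.
A diminished fifth (6 semitones) below E# lands on the letter A, giving A##.

A##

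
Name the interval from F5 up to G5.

major second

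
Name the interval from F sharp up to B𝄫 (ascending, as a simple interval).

Counting letters F–G–A–B gives a fourth.
F#→Bbb = 3 semitones, 2 narrower than the perfect fourth (5), so doubly diminished.

doubly diminished fourth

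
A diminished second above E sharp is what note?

F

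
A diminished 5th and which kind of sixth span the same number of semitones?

doubly diminished

A diminished fifth spans 6 semitones.
A sixth spanning 6 semitones is doubly diminished (the major sixth is 9).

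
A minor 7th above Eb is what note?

Db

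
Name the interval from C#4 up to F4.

The letter names run C→F, a span of 3 letter steps, so the interval is some kind of fourth.
C# to F is 4 semitones. A perfect fourth is 5, so 4 makes it diminished.

diminished fourth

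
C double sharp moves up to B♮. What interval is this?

Counting letters C–D–E–F–G–A–B gives a seventh.
C##→B = 9 semitones, 2 narrower than the major seventh (11), so diminished.

diminished seventh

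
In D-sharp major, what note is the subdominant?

The D# major scale runs D# E# F## G# A# B# C##.
Degree 4 is G#.

G#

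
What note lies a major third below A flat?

A down a major third is F, so the target letter is F.
From Ab, a major third is 4 semitones down: Fb.

Fb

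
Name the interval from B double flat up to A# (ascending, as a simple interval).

Counting letters B–C–D–E–F–G–A gives a seventh.
Bbb→A# = 13 semitones, 2 wider than the major seventh (11), so doubly augmented.

doubly augmented seventh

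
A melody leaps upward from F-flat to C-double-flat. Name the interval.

diminished fifth

The letter names run F→C, a span of 4 letter steps, so the interval is some kind of fifth.
Fb to Cbb is 6 semitones. A perfect fifth is 7, so 6 makes it diminished.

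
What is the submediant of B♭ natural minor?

Gb

Degree 6 takes the letter 5 steps above B, which is G.
In natural minor, degree 6 sits 8 semitones above the tonic. Bb + 8 semitones is pitch class 6, spelled on G as Gb.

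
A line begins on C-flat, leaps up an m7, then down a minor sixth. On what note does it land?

Db

A minor seventh up from Cb is Bbb (letter B, 10 semitones up).
A minor sixth down from Bbb is Db (letter D, 8 semitones down).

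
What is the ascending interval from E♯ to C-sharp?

Counting letters E–F–G–A–B–C gives a sixth.
E#→C# = 8 semitones, 1 narrower than the major sixth (9), so minor.

minor sixth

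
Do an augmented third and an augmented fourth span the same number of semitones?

An augmented third spans 5 semitones; an augmented fourth spans 6.
The spans differ, so they are not enharmonic equivalents.

No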